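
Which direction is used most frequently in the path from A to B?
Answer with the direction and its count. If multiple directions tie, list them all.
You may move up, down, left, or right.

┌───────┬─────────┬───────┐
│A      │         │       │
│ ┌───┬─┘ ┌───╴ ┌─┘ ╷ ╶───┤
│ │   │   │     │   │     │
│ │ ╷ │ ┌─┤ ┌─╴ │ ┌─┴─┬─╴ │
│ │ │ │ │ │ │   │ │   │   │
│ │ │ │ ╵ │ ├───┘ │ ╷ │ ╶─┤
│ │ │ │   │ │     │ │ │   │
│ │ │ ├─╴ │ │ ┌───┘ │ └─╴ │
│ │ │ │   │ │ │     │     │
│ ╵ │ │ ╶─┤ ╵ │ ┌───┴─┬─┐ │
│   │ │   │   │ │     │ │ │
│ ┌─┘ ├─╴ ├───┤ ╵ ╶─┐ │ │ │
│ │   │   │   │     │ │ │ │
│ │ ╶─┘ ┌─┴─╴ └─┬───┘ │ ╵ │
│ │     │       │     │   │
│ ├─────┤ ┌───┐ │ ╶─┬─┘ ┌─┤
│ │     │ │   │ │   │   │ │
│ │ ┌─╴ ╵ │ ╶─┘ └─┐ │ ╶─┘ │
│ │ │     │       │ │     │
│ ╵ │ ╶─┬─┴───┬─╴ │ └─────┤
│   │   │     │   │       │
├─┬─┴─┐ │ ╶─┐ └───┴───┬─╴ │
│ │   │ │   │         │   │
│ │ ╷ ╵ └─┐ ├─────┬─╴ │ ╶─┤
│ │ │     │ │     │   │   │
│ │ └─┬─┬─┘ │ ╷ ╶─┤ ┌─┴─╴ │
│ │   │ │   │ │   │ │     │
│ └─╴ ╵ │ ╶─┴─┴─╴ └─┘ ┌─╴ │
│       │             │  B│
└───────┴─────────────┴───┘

Directions: down, down, down, down, down, right, up, up, up, up, right, down, down, down, down, down, left, down, right, right, up, right, up, left, up, right, up, left, up, up, right, up, right, right, right, down, left, left, down, down, down, down, right, up, up, right, right, up, up, right, up, right, down, right, right, down, left, down, right, down, left, left, up, up, left, down, down, left, left, down, down, right, up, right, right, down, down, left, left, down, right, down, down, right, right, right, down, left, down, right, down, down
Counts: {'down': 33, 'right': 26, 'up': 19, 'left': 14}
Most common: down (33 times)

Solution:

┌───────┬─────────┬───────┐
│A      │↱ → → ↓  │↱ ↓    │
│ ┌───┬─┘ ┌───╴ ┌─┘ ╷ ╶───┤
│↓│↱ ↓│↱ ↑│↓ ← ↲│↱ ↑│↳ → ↓│
│ │ ╷ │ ┌─┤ ┌─╴ │ ┌─┴─┬─╴ │
│↓│↑│↓│↑│ │↓│   │↑│↓ ↰│↓ ↲│
│ │ │ │ ╵ │ ├───┘ │ ╷ │ ╶─┤
│↓│↑│↓│↑ ↰│↓│↱ → ↑│↓│↑│↳ ↓│
│ │ │ ├─╴ │ │ ┌───┘ │ └─╴ │
│↓│↑│↓│↱ ↑│↓│↑│↓ ← ↲│↑ ← ↲│
│ ╵ │ │ ╶─┤ ╵ │ ┌───┴─┬─┐ │
│↳ ↑│↓│↑ ↰│↳ ↑│↓│↱ → ↓│ │ │
│ ┌─┘ ├─╴ ├───┤ ╵ ╶─┐ │ │ │
│ │↓ ↲│↱ ↑│   │↳ ↑  │↓│ │ │
│ │ ╶─┘ ┌─┴─╴ └─┬───┘ │ ╵ │
│ │↳ → ↑│       │↓ ← ↲│   │
│ ├─────┤ ┌───┐ │ ╶─┬─┘ ┌─┤
│ │     │ │   │ │↳ ↓│   │ │
│ │ ┌─╴ ╵ │ ╶─┘ └─┐ │ ╶─┘ │
│ │ │     │       │↓│     │
│ ╵ │ ╶─┬─┴───┬─╴ │ └─────┤
│   │   │     │   │↳ → → ↓│
├─┬─┴─┐ │ ╶─┐ └───┴───┬─╴ │
│ │   │ │   │         │↓ ↲│
│ │ ╷ ╵ └─┐ ├─────┬─╴ │ ╶─┤
│ │ │     │ │     │   │↳ ↓│
│ │ └─┬─┬─┘ │ ╷ ╶─┤ ┌─┴─╴ │
│ │   │ │   │ │   │ │    ↓│
│ └─╴ ╵ │ ╶─┴─┴─╴ └─┘ ┌─╴ │
│       │             │  B│
└───────┴─────────────┴───┘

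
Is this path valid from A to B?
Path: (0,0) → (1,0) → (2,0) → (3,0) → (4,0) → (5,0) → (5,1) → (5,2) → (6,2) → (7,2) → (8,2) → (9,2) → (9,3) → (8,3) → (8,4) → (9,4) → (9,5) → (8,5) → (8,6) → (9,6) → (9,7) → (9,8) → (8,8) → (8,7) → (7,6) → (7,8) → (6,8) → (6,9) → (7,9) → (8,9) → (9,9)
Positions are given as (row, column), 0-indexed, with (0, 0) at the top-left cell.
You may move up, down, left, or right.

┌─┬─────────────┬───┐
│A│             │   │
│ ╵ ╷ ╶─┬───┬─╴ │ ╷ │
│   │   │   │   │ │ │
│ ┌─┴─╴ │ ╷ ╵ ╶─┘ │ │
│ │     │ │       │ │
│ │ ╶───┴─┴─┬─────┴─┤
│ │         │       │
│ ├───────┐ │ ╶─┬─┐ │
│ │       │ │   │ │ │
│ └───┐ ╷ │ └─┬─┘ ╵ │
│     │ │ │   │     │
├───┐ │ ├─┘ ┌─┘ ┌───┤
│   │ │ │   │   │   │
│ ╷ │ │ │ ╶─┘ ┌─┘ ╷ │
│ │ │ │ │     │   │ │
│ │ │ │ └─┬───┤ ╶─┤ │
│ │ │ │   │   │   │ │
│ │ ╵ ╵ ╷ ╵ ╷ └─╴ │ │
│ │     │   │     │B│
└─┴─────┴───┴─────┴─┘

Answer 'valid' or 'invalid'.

Checking path validity:
Result: Invalid move at step 24: cannot move from (8, 7) to (7, 6).

invalid

Correct solution:

┌─┬─────────────┬───┐
│A│             │   │
│ ╵ ╷ ╶─┬───┬─╴ │ ╷ │
│↓  │   │   │   │ │ │
│ ┌─┴─╴ │ ╷ ╵ ╶─┘ │ │
│↓│     │ │       │ │
│ │ ╶───┴─┴─┬─────┴─┤
│↓│         │       │
│ ├───────┐ │ ╶─┬─┐ │
│↓│       │ │   │ │ │
│ └───┐ ╷ │ └─┬─┘ ╵ │
│↳ → ↓│ │ │   │     │
├───┐ │ ├─┘ ┌─┘ ┌───┤
│   │↓│ │   │   │↱ ↓│
│ ╷ │ │ │ ╶─┘ ┌─┘ ╷ │
│ │ │↓│ │     │↱ ↑│↓│
│ │ │ │ └─┬───┤ ╶─┤ │
│ │ │↓│↱ ↓│↱ ↓│↑ ↰│↓│
│ │ ╵ ╵ ╷ ╵ ╷ └─╴ │ │
│ │  ↳ ↑│↳ ↑│↳ → ↑│B│
└─┴─────┴───┴─────┴─┘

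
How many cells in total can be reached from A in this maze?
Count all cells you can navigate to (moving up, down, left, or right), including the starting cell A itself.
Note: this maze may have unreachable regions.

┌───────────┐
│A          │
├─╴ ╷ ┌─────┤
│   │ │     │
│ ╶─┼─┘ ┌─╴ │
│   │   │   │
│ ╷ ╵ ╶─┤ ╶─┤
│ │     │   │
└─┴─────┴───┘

Using BFS/flood-fill to find all reachable cells from A:
Maze size: 4 × 6 = 24 total cells
All cells are reachable — the maze is fully connected.
Reachable cells: 24

Reachable region (· marks reachable cells):

┌───────────┐
│A · · · · ·│
├─╴ ╷ ┌─────┤
│· ·│·│· · ·│
│ ╶─┼─┘ ┌─╴ │
│· ·│· ·│· ·│
│ ╷ ╵ ╶─┤ ╶─┤
│·│· · ·│· ·│
└─┴─────┴───┘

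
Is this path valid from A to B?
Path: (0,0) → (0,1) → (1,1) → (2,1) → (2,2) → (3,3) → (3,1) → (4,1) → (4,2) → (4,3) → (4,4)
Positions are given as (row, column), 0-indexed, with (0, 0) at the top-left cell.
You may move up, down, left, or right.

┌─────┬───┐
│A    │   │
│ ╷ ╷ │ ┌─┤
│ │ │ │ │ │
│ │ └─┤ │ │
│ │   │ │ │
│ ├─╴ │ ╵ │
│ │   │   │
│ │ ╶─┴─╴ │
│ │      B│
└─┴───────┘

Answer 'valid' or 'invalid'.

Checking path validity:
Result: Invalid move at step 5: cannot move from (2, 2) to (3, 3).

invalid

Correct solution:

┌─────┬───┐
│A ↓  │   │
│ ╷ ╷ │ ┌─┤
│ │↓│ │ │ │
│ │ └─┤ │ │
│ │↳ ↓│ │ │
│ ├─╴ │ ╵ │
│ │↓ ↲│   │
│ │ ╶─┴─╴ │
│ │↳ → → B│
└─┴───────┘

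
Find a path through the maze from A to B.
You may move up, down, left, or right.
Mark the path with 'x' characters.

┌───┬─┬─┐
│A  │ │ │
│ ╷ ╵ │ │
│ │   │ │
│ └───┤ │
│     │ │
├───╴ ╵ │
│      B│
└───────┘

Finding the shortest path through the maze:
Path length: 6 steps
Directions: down → down → right → right → down → right

Solution:

┌───┬─┬─┐
│A  │ │ │
│ ╷ ╵ │ │
│x│   │ │
│ └───┤ │
│x x x│ │
├───╴ ╵ │
│    x B│
└───────┘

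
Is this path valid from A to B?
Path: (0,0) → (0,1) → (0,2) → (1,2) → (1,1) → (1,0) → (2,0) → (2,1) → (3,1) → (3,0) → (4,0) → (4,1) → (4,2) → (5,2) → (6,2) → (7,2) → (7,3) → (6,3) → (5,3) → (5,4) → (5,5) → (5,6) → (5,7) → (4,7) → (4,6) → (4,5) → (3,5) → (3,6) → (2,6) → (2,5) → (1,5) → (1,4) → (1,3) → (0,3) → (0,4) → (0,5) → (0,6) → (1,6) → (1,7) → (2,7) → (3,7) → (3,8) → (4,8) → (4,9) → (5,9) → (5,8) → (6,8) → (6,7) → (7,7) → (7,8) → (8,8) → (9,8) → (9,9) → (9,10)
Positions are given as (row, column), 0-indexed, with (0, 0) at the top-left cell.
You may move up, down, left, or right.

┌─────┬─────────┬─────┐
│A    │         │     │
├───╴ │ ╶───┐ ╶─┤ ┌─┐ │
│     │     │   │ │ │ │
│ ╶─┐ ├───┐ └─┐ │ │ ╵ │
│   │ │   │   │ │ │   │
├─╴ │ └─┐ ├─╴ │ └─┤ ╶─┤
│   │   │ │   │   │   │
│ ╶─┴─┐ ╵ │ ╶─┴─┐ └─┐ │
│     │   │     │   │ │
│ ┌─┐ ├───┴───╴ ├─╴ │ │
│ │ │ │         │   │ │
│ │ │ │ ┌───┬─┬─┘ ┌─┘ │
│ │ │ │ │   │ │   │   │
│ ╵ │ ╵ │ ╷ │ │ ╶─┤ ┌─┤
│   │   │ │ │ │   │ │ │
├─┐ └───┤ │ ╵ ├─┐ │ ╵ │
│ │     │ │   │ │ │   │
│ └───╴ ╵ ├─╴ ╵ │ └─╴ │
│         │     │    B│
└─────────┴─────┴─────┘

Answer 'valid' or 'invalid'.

Checking path validity:
Result: All consecutive moves are passable.

valid

Correct solution:

┌─────┬─────────┬─────┐
│A → ↓│↱ → → ↓  │     │
├───╴ │ ╶───┐ ╶─┤ ┌─┐ │
│↓ ← ↲│↑ ← ↰│↳ ↓│ │ │ │
│ ╶─┐ ├───┐ └─┐ │ │ ╵ │
│↳ ↓│ │   │↑ ↰│↓│ │   │
├─╴ │ └─┐ ├─╴ │ └─┤ ╶─┤
│↓ ↲│   │ │↱ ↑│↳ ↓│   │
│ ╶─┴─┐ ╵ │ ╶─┴─┐ └─┐ │
│↳ → ↓│   │↑ ← ↰│↳ ↓│ │
│ ┌─┐ ├───┴───╴ ├─╴ │ │
│ │ │↓│↱ → → → ↑│↓ ↲│ │
│ │ │ │ ┌───┬─┬─┘ ┌─┘ │
│ │ │↓│↑│   │ │↓ ↲│   │
│ ╵ │ ╵ │ ╷ │ │ ╶─┤ ┌─┤
│   │↳ ↑│ │ │ │↳ ↓│ │ │
├─┐ └───┤ │ ╵ ├─┐ │ ╵ │
│ │     │ │   │ │↓│   │
│ └───╴ ╵ ├─╴ ╵ │ └─╴ │
│         │     │↳ → B│
└─────────┴─────┴─────┘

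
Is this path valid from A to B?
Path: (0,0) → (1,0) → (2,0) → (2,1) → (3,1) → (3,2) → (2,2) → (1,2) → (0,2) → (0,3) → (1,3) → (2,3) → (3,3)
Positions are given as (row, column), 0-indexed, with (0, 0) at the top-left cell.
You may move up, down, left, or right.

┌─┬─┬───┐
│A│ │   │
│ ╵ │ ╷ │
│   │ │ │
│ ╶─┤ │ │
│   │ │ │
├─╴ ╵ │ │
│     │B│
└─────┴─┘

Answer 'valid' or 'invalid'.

Checking path validity:
Result: All consecutive moves are passable.

valid

Correct solution:

┌─┬─┬───┐
│A│ │↱ ↓│
│ ╵ │ ╷ │
│↓  │↑│↓│
│ ╶─┤ │ │
│↳ ↓│↑│↓│
├─╴ ╵ │ │
│  ↳ ↑│B│
└─────┴─┘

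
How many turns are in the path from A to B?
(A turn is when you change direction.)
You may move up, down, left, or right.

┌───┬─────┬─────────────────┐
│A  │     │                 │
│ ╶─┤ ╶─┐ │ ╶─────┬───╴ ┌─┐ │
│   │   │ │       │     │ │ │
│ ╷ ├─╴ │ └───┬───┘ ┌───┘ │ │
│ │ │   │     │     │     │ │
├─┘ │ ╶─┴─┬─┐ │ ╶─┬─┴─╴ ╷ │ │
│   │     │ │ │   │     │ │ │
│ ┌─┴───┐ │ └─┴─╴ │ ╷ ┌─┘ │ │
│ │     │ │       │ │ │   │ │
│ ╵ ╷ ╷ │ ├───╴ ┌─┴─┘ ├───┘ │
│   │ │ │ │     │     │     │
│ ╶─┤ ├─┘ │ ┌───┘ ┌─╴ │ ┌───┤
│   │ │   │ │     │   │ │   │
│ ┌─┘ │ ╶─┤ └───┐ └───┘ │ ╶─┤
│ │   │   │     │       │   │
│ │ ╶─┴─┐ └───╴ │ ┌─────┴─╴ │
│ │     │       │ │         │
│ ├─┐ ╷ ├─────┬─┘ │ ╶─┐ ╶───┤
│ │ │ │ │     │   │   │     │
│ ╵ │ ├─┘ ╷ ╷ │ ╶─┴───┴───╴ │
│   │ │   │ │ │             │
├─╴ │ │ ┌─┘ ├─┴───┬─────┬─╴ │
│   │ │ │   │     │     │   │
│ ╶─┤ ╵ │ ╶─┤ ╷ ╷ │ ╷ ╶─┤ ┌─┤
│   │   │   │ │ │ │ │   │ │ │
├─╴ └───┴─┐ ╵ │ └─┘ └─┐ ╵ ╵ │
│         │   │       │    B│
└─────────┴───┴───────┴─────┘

Directions: down, right, down, down, left, down, down, right, up, right, down, down, down, left, down, right, down, down, down, down, right, up, up, right, up, right, down, down, left, down, right, down, right, up, up, right, down, down, right, right, up, up, right, down, right, down, right, right
Number of turns: 33

Solution:

┌───┬─────┬─────────────────┐
│A  │     │                 │
│ ╶─┤ ╶─┐ │ ╶─────┬───╴ ┌─┐ │
│↳ ↓│   │ │       │     │ │ │
│ ╷ ├─╴ │ └───┬───┘ ┌───┘ │ │
│ │↓│   │     │     │     │ │
├─┘ │ ╶─┴─┬─┐ │ ╶─┬─┴─╴ ╷ │ │
│↓ ↲│     │ │ │   │     │ │ │
│ ┌─┴───┐ │ └─┴─╴ │ ╷ ┌─┘ │ │
│↓│↱ ↓  │ │       │ │ │   │ │
│ ╵ ╷ ╷ │ ├───╴ ┌─┴─┘ ├───┘ │
│↳ ↑│↓│ │ │     │     │     │
│ ╶─┤ ├─┘ │ ┌───┘ ┌─╴ │ ┌───┤
│   │↓│   │ │     │   │ │   │
│ ┌─┘ │ ╶─┤ └───┐ └───┘ │ ╶─┤
│ │↓ ↲│   │     │       │   │
│ │ ╶─┴─┐ └───╴ │ ┌─────┴─╴ │
│ │↳ ↓  │       │ │         │
│ ├─┐ ╷ ├─────┬─┘ │ ╶─┐ ╶───┤
│ │ │↓│ │↱ ↓  │   │   │     │
│ ╵ │ ├─┘ ╷ ╷ │ ╶─┴───┴───╴ │
│   │↓│↱ ↑│↓│ │             │
├─╴ │ │ ┌─┘ ├─┴───┬─────┬─╴ │
│   │↓│↑│↓ ↲│↱ ↓  │↱ ↓  │   │
│ ╶─┤ ╵ │ ╶─┤ ╷ ╷ │ ╷ ╶─┤ ┌─┤
│   │↳ ↑│↳ ↓│↑│↓│ │↑│↳ ↓│ │ │
├─╴ └───┴─┐ ╵ │ └─┘ └─┐ ╵ ╵ │
│         │↳ ↑│↳ → ↑  │↳ → B│
└─────────┴───┴───────┴─────┘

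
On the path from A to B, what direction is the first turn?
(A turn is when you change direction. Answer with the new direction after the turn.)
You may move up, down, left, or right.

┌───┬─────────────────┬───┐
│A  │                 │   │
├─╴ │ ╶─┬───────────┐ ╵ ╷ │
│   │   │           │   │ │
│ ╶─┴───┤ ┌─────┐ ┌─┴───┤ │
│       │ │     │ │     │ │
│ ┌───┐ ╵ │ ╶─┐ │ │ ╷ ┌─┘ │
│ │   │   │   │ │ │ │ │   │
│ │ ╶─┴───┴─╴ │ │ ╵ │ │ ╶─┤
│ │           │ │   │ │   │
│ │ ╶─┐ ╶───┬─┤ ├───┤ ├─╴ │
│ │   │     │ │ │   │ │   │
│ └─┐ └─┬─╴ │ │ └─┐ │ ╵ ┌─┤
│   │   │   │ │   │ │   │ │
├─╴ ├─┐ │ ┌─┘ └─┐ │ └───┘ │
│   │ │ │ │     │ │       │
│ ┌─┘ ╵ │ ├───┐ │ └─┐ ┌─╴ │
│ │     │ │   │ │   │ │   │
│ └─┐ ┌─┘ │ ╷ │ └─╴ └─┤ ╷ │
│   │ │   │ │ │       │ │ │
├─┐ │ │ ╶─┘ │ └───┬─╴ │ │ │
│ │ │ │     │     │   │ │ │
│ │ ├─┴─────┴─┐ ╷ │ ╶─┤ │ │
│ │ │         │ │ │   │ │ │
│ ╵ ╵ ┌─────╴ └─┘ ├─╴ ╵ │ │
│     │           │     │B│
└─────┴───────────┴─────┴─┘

Directions: right, down, left, down, down, down, down, down, right, down, left, down, down, right, down, down, down, right, up, right, right, right, right, down, right, right, up, up, left, left, up, up, left, down, down, left, left, up, right, up, up, up, right, up, left, left, up, right, right, right, up, left, up, right, right, down, down, down, down, right, down, down, right, down, right, down, left, down, right, down, right, up, up, up, up, right, down, down, down, down
First turn direction: down

Solution:

┌───┬─────────────────┬───┐
│A ↓│                 │   │
├─╴ │ ╶─┬───────────┐ ╵ ╷ │
│↓ ↲│   │           │   │ │
│ ╶─┴───┤ ┌─────┐ ┌─┴───┤ │
│↓      │ │↱ → ↓│ │     │ │
│ ┌───┐ ╵ │ ╶─┐ │ │ ╷ ┌─┘ │
│↓│   │   │↑ ↰│↓│ │ │ │   │
│ │ ╶─┴───┴─╴ │ │ ╵ │ │ ╶─┤
│↓│    ↱ → → ↑│↓│   │ │   │
│ │ ╶─┐ ╶───┬─┤ ├───┤ ├─╴ │
│↓│   │↑ ← ↰│ │↓│   │ │   │
│ └─┐ └─┬─╴ │ │ └─┐ │ ╵ ┌─┤
│↳ ↓│   │↱ ↑│ │↳ ↓│ │   │ │
├─╴ ├─┐ │ ┌─┘ └─┐ │ └───┘ │
│↓ ↲│ │ │↑│     │↓│       │
│ ┌─┘ ╵ │ ├───┐ │ └─┐ ┌─╴ │
│↓│     │↑│↓ ↰│ │↳ ↓│ │↱ ↓│
│ └─┐ ┌─┘ │ ╷ │ └─╴ └─┤ ╷ │
│↳ ↓│ │↱ ↑│↓│↑│    ↳ ↓│↑│↓│
├─┐ │ │ ╶─┘ │ └───┬─╴ │ │ │
│ │↓│ │↑ ← ↲│↑ ← ↰│↓ ↲│↑│↓│
│ │ ├─┴─────┴─┐ ╷ │ ╶─┤ │ │
│ │↓│↱ → → → ↓│ │↑│↳ ↓│↑│↓│
│ ╵ ╵ ┌─────╴ └─┘ ├─╴ ╵ │ │
│  ↳ ↑│      ↳ → ↑│  ↳ ↑│B│
└─────┴───────────┴─────┴─┘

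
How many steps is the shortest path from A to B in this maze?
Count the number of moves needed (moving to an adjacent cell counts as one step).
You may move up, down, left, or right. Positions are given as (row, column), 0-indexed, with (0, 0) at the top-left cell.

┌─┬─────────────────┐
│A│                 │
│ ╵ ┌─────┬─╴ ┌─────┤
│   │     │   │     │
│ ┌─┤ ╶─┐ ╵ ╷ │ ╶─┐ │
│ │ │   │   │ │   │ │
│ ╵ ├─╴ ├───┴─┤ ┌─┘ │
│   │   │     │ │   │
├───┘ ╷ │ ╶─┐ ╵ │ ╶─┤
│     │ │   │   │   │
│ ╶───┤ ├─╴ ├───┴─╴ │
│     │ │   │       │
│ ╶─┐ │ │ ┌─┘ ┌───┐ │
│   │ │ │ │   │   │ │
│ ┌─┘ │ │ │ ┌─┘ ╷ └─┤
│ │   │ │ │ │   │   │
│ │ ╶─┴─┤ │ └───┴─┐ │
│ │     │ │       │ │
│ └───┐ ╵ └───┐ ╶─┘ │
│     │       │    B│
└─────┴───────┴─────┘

Using BFS to find shortest path:
Start: (0, 0), End: (9, 9)
Path found:
(0,0) → (1,0) → (1,1) → (0,1) → (0,2) → (0,3) → (0,4) → (0,5) → (0,6) → (1,6) → (1,5) → (2,5) → (2,4) → (1,4) → (1,3) → (1,2) → (2,2) → (2,3) → (3,3) → (3,2) → (4,2) → (4,1) → (4,0) → (5,0) → (5,1) → (5,2) → (6,2) → (7,2) → (7,1) → (8,1) → (8,2) → (8,3) → (9,3) → (9,4) → (8,4) → (7,4) → (6,4) → (5,4) → (5,5) → (4,5) → (4,4) → (3,4) → (3,5) → (3,6) → (4,6) → (4,7) → (3,7) → (2,7) → (1,7) → (1,8) → (1,9) → (2,9) → (3,9) → (3,8) → (4,8) → (4,9) → (5,9) → (5,8) → (5,7) → (5,6) → (6,6) → (6,5) → (7,5) → (8,5) → (8,6) → (8,7) → (9,7) → (9,8) → (9,9)
Number of steps: 68

Solution:

┌─┬─────────────────┐
│A│↱ → → → → ↓      │
│ ╵ ┌─────┬─╴ ┌─────┤
│↳ ↑│↓ ← ↰│↓ ↲│↱ → ↓│
│ ┌─┤ ╶─┐ ╵ ╷ │ ╶─┐ │
│ │ │↳ ↓│↑ ↲│ │↑  │↓│
│ ╵ ├─╴ ├───┴─┤ ┌─┘ │
│   │↓ ↲│↱ → ↓│↑│↓ ↲│
├───┘ ╷ │ ╶─┐ ╵ │ ╶─┤
│↓ ← ↲│ │↑ ↰│↳ ↑│↳ ↓│
│ ╶───┤ ├─╴ ├───┴─╴ │
│↳ → ↓│ │↱ ↑│↓ ← ← ↲│
│ ╶─┐ │ │ ┌─┘ ┌───┐ │
│   │↓│ │↑│↓ ↲│   │ │
│ ┌─┘ │ │ │ ┌─┘ ╷ └─┤
│ │↓ ↲│ │↑│↓│   │   │
│ │ ╶─┴─┤ │ └───┴─┐ │
│ │↳ → ↓│↑│↳ → ↓  │ │
│ └───┐ ╵ └───┐ ╶─┘ │
│     │↳ ↑    │↳ → B│
└─────┴───────┴─────┘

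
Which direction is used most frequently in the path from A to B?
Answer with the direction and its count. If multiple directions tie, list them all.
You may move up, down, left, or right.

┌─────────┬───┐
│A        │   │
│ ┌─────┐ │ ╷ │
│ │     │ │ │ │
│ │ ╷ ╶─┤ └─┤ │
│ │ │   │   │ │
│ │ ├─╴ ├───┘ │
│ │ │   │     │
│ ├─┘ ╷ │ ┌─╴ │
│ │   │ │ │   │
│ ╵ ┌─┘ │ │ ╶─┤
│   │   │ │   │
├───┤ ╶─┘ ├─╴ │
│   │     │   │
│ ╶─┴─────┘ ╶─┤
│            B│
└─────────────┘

Directions: down, down, down, down, down, right, up, right, up, right, down, down, left, down, right, right, up, up, up, right, right, down, left, down, right, down, left, down, right
Counts: {'down': 12, 'right': 9, 'up': 5, 'left': 3}
Most common: down (12 times)

Solution:

┌─────────┬───┐
│A        │   │
│ ┌─────┐ │ ╷ │
│↓│     │ │ │ │
│ │ ╷ ╶─┤ └─┤ │
│↓│ │   │   │ │
│ │ ├─╴ ├───┘ │
│↓│ │↱ ↓│↱ → ↓│
│ ├─┘ ╷ │ ┌─╴ │
│↓│↱ ↑│↓│↑│↓ ↲│
│ ╵ ┌─┘ │ │ ╶─┤
│↳ ↑│↓ ↲│↑│↳ ↓│
├───┤ ╶─┘ ├─╴ │
│   │↳ → ↑│↓ ↲│
│ ╶─┴─────┘ ╶─┤
│          ↳ B│
└─────────────┘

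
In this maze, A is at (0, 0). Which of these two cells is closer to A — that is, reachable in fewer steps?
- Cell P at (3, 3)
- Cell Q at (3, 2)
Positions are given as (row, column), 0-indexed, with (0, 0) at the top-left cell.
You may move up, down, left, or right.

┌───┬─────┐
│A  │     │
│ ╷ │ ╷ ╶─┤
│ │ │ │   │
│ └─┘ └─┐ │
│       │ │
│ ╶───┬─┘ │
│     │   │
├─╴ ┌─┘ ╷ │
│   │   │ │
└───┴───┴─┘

Shortest path A → P at (3, 3): 12 steps
Shortest path A → Q at (3, 2): 5 steps

Q is closer (5 steps vs 12 steps).

Path to P:

┌───┬─────┐
│A  │↱ ↓  │
│ ╷ │ ╷ ╶─┤
│↓│ │↑│↳ ↓│
│ └─┘ └─┐ │
│↳ → ↑  │↓│
│ ╶───┬─┘ │
│     │P ↲│
├─╴ ┌─┘ ╷ │
│   │   │ │
└───┴───┴─┘

Path to Q:

┌───┬─────┐
│A  │     │
│ ╷ │ ╷ ╶─┤
│↓│ │ │   │
│ └─┘ └─┐ │
│↓      │ │
│ ╶───┬─┘ │
│↳ → Q│   │
├─╴ ┌─┘ ╷ │
│   │   │ │
└───┴───┴─┘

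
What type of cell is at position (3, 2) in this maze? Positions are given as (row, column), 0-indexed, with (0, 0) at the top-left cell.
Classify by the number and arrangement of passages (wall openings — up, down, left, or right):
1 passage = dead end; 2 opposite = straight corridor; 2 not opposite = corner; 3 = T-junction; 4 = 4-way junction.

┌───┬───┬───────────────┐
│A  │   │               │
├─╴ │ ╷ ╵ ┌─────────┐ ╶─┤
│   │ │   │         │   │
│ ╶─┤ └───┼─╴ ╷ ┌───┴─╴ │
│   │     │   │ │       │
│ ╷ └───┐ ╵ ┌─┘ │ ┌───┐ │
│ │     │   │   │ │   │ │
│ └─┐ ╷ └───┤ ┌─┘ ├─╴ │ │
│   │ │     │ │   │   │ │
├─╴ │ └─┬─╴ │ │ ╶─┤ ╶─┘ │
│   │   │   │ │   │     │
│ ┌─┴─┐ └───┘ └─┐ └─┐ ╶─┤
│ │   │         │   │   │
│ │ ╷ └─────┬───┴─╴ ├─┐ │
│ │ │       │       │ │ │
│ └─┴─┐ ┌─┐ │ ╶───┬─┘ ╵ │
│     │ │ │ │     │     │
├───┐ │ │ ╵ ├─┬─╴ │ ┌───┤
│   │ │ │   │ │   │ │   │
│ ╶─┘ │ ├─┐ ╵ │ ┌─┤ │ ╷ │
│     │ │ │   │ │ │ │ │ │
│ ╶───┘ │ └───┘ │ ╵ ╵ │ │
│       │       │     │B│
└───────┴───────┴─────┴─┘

Checking cell at (3, 2):
Number of passages: 3
Cell type: T-junction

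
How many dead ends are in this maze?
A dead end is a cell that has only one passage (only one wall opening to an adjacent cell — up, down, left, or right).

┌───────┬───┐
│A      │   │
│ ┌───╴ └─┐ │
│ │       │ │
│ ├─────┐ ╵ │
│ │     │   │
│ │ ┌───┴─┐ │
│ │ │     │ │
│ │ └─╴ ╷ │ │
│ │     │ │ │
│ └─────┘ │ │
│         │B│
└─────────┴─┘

Checking each cell for number of passages:

Dead ends found at positions:
  (0, 4)
  (1, 1)
  (2, 3)
  (3, 2)
  (5, 5)
Total dead ends: 5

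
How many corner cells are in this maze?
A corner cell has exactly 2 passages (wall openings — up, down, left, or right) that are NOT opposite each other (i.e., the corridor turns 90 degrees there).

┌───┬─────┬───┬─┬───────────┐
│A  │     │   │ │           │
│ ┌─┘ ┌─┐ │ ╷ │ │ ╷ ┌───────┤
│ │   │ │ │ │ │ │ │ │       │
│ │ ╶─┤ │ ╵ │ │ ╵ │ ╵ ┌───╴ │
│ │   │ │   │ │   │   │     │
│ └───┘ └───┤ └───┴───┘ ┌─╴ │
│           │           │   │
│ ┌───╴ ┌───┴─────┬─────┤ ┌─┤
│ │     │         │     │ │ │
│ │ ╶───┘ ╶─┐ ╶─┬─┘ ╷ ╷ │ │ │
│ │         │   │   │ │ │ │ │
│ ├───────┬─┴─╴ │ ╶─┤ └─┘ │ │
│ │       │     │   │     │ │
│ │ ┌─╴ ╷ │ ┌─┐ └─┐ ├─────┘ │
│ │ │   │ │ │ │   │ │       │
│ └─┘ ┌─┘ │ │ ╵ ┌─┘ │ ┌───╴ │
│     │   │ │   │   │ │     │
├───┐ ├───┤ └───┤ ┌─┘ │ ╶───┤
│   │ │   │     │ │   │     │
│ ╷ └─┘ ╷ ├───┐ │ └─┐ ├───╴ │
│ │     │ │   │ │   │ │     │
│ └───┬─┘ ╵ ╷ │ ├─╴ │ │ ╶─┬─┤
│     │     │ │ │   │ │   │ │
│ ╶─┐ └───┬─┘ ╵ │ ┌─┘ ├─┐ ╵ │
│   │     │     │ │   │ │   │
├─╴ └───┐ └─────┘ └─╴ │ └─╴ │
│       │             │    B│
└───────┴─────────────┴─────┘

Counting corner cells (2 non-opposite passages):
Total corners: 82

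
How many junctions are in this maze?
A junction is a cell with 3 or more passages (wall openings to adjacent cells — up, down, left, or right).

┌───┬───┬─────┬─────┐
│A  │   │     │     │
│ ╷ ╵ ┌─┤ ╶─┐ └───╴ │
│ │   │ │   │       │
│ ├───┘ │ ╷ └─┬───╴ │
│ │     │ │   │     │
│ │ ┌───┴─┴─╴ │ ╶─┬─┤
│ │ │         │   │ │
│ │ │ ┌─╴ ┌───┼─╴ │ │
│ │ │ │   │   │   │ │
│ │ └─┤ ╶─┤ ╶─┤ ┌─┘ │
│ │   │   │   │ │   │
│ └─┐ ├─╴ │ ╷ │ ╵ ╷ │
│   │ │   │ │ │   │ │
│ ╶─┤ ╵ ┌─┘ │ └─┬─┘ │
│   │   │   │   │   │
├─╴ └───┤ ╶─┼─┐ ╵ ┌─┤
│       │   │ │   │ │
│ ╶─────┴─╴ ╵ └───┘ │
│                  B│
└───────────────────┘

Checking each cell for number of passages:

Junctions found (3+ passages):
  (1, 4): 3 passages
  (1, 9): 3 passages
  (3, 4): 3 passages
  (5, 5): 3 passages
  (5, 9): 3 passages
  (6, 0): 3 passages
  (8, 1): 3 passages
  (9, 5): 3 passages
  (9, 6): 3 passages
Total junctions: 9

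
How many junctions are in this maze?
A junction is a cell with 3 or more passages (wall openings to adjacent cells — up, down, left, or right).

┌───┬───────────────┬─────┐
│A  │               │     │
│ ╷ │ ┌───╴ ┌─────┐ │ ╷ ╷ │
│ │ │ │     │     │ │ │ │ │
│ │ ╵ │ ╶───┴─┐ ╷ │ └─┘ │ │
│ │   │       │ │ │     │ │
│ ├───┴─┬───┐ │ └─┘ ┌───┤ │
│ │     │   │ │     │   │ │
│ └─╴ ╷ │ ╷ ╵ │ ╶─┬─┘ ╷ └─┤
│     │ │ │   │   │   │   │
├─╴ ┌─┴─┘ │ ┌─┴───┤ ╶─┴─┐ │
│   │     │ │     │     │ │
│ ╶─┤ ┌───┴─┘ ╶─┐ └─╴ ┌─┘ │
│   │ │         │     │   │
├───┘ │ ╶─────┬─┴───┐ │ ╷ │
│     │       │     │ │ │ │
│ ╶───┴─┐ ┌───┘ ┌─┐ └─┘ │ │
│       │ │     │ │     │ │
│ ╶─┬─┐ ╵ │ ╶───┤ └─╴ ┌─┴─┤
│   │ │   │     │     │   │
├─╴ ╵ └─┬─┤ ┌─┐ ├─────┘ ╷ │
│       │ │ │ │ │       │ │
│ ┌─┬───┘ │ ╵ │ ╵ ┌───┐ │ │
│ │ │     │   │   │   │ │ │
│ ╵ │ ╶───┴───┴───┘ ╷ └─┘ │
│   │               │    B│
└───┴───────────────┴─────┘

Checking each cell for number of passages:

Junctions found (3+ passages):
  (0, 5): 3 passages
  (0, 11): 3 passages
  (1, 7): 3 passages
  (2, 9): 3 passages
  (3, 2): 3 passages
  (3, 7): 3 passages
  (4, 1): 3 passages
  (4, 5): 3 passages
  (5, 10): 3 passages
  (6, 6): 3 passages
  (6, 10): 3 passages
  (6, 12): 3 passages
  (7, 4): 3 passages
  (8, 0): 3 passages
  (8, 10): 3 passages
  (9, 5): 3 passages
  (10, 1): 3 passages
  (10, 2): 3 passages
  (10, 11): 3 passages
Total junctions: 19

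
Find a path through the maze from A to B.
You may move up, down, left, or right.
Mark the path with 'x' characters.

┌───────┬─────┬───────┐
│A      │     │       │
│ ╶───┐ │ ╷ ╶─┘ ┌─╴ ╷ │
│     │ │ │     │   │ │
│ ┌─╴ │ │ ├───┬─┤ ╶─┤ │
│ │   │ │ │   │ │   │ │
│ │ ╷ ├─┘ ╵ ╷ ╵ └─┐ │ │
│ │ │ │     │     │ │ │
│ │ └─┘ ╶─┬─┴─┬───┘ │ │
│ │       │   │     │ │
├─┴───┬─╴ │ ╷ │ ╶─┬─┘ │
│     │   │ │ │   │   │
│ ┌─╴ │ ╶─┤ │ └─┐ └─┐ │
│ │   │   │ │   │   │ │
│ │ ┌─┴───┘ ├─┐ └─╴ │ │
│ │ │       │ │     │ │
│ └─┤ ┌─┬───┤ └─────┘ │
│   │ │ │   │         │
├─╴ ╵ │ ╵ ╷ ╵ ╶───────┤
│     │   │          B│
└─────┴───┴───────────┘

Finding the shortest path through the maze:
Path length: 39 steps
Directions: down → right → right → down → left → down → down → right → right → up → right → up → up → up → right → down → right → right → up → right → right → right → down → down → down → down → down → down → down → down → left → left → left → left → down → right → right → right → right

Solution:

┌───────┬─────┬───────┐
│A      │x x  │x x x x│
│ ╶───┐ │ ╷ ╶─┘ ┌─╴ ╷ │
│x x x│ │x│x x x│   │x│
│ ┌─╴ │ │ ├───┬─┤ ╶─┤ │
│ │x x│ │x│   │ │   │x│
│ │ ╷ ├─┘ ╵ ╷ ╵ └─┐ │ │
│ │x│ │x x  │     │ │x│
│ │ └─┘ ╶─┬─┴─┬───┘ │ │
│ │x x x  │   │     │x│
├─┴───┬─╴ │ ╷ │ ╶─┬─┘ │
│     │   │ │ │   │  x│
│ ┌─╴ │ ╶─┤ │ └─┐ └─┐ │
│ │   │   │ │   │   │x│
│ │ ┌─┴───┘ ├─┐ └─╴ │ │
│ │ │       │ │     │x│
│ └─┤ ┌─┬───┤ └─────┘ │
│   │ │ │   │x x x x x│
├─╴ ╵ │ ╵ ╷ ╵ ╶───────┤
│     │   │  x x x x B│
└─────┴───┴───────────┘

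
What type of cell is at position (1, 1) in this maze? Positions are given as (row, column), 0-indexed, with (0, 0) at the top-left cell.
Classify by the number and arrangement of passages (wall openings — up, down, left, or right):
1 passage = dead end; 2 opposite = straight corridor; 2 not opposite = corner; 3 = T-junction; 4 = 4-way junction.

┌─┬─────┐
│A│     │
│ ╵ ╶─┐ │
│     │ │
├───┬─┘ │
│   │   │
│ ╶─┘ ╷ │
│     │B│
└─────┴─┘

Checking cell at (1, 1):
Number of passages: 3
Cell type: T-junction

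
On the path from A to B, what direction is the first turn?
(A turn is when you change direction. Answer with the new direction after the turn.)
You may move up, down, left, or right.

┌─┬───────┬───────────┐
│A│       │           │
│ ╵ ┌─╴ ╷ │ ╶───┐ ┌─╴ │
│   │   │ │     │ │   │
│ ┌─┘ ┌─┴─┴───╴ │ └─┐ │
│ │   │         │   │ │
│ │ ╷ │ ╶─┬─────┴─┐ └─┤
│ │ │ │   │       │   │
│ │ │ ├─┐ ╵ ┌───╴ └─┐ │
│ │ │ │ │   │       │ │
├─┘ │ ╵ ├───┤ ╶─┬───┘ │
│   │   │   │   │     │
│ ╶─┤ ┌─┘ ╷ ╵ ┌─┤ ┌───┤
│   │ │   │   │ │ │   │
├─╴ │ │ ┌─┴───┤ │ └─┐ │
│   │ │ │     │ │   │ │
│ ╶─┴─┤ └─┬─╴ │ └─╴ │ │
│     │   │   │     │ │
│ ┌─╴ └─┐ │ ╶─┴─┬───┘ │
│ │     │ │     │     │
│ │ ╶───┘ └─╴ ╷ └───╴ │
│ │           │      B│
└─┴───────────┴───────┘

Directions: down, right, up, right, right, down, left, down, left, down, down, down, left, down, right, down, left, down, right, right, down, left, down, right, right, right, right, right, up, right, down, right, right, right
First turn direction: right

Solution:

┌─┬───────┬───────────┐
│A│↱ → ↓  │           │
│ ╵ ┌─╴ ╷ │ ╶───┐ ┌─╴ │
│↳ ↑│↓ ↲│ │     │ │   │
│ ┌─┘ ┌─┴─┴───╴ │ └─┐ │
│ │↓ ↲│         │   │ │
│ │ ╷ │ ╶─┬─────┴─┐ └─┤
│ │↓│ │   │       │   │
│ │ │ ├─┐ ╵ ┌───╴ └─┐ │
│ │↓│ │ │   │       │ │
├─┘ │ ╵ ├───┤ ╶─┬───┘ │
│↓ ↲│   │   │   │     │
│ ╶─┤ ┌─┘ ╷ ╵ ┌─┤ ┌───┤
│↳ ↓│ │   │   │ │ │   │
├─╴ │ │ ┌─┴───┤ │ └─┐ │
│↓ ↲│ │ │     │ │   │ │
│ ╶─┴─┤ └─┬─╴ │ └─╴ │ │
│↳ → ↓│   │   │     │ │
│ ┌─╴ └─┐ │ ╶─┴─┬───┘ │
│ │↓ ↲  │ │  ↱ ↓│     │
│ │ ╶───┘ └─╴ ╷ └───╴ │
│ │↳ → → → → ↑│↳ → → B│
└─┴───────────┴───────┘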